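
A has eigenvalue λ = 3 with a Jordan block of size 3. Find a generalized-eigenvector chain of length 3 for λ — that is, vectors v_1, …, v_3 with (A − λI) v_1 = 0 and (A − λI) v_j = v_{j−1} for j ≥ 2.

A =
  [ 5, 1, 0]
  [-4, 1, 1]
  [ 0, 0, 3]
A Jordan chain for λ = 3 of length 3:
v_1 = (1, -2, 0)ᵀ
v_2 = (0, 1, 0)ᵀ
v_3 = (0, 0, 1)ᵀ

Let N = A − (3)·I. We want v_3 with N^3 v_3 = 0 but N^2 v_3 ≠ 0; then v_{j-1} := N · v_j for j = 3, …, 2.

Pick v_3 = (0, 0, 1)ᵀ.
Then v_2 = N · v_3 = (0, 1, 0)ᵀ.
Then v_1 = N · v_2 = (1, -2, 0)ᵀ.

Sanity check: (A − (3)·I) v_1 = (0, 0, 0)ᵀ = 0. ✓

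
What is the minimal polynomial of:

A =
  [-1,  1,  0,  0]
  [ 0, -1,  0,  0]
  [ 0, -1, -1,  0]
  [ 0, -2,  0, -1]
x^2 + 2*x + 1

The characteristic polynomial is χ_A(x) = (x + 1)^4, so the eigenvalues are known. The minimal polynomial is
  m_A(x) = Π_λ (x − λ)^{k_λ}
where k_λ is the size of the *largest* Jordan block for λ (equivalently, the smallest k with (A − λI)^k v = 0 for every generalised eigenvector v of λ).

  λ = -1: largest Jordan block has size 2, contributing (x + 1)^2

So m_A(x) = (x + 1)^2 = x^2 + 2*x + 1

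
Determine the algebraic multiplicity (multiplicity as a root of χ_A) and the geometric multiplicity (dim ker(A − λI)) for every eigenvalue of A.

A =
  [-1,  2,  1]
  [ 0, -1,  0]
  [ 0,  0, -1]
λ = -1: alg = 3, geom = 2

Step 1 — factor the characteristic polynomial to read off the algebraic multiplicities:
  χ_A(x) = (x + 1)^3

Step 2 — compute geometric multiplicities via the rank-nullity identity g(λ) = n − rank(A − λI):
  rank(A − (-1)·I) = 1, so dim ker(A − (-1)·I) = n − 1 = 2

Summary:
  λ = -1: algebraic multiplicity = 3, geometric multiplicity = 2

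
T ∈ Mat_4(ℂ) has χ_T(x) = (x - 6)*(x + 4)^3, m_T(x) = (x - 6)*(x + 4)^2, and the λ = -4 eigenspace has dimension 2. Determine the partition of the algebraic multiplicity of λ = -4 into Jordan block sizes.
Block sizes for λ = -4: [2, 1]

Step 1 — from the characteristic polynomial, algebraic multiplicity of λ = -4 is 3. From dim ker(T − (-4)·I) = 2, there are exactly 2 Jordan blocks for λ = -4.
Step 2 — from the minimal polynomial, the factor (x + 4)^2 tells us the largest block for λ = -4 has size 2.
Step 3 — with total size 3, 2 blocks, and largest block 2, the block sizes (in nonincreasing order) are [2, 1].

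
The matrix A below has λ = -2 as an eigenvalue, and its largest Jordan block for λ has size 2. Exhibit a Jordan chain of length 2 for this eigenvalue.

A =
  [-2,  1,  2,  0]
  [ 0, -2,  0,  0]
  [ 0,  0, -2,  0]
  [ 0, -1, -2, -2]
A Jordan chain for λ = -2 of length 2:
v_1 = (1, 0, 0, -1)ᵀ
v_2 = (0, 1, 0, 0)ᵀ

Let N = A − (-2)·I. We want v_2 with N^2 v_2 = 0 but N^1 v_2 ≠ 0; then v_{j-1} := N · v_j for j = 2, …, 2.

Pick v_2 = (0, 1, 0, 0)ᵀ.
Then v_1 = N · v_2 = (1, 0, 0, -1)ᵀ.

Sanity check: (A − (-2)·I) v_1 = (0, 0, 0, 0)ᵀ = 0. ✓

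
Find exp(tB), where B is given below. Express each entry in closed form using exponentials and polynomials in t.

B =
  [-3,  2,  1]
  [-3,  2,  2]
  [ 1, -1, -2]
e^{tB} =
  [-t^2*exp(-t)/2 - 2*t*exp(-t) + exp(-t), t^2*exp(-t)/2 + 2*t*exp(-t), t^2*exp(-t)/2 + t*exp(-t)]
  [-t^2*exp(-t)/2 - 3*t*exp(-t), t^2*exp(-t)/2 + 3*t*exp(-t) + exp(-t), t^2*exp(-t)/2 + 2*t*exp(-t)]
  [t*exp(-t), -t*exp(-t), -t*exp(-t) + exp(-t)]

Strategy: write B = P · J · P⁻¹ where J is a Jordan canonical form, so e^{tB} = P · e^{tJ} · P⁻¹, and e^{tJ} can be computed block-by-block.

B has Jordan form
J =
  [-1,  1,  0]
  [ 0, -1,  1]
  [ 0,  0, -1]
(up to reordering of blocks).

Per-block formulas:
  For a 3×3 Jordan block J_3(-1): exp(t · J_3(-1)) = e^(-1t)·(I + t·N + (t^2/2)·N^2), where N is the 3×3 nilpotent shift.

After assembling e^{tJ} and conjugating by P, we get:

e^{tB} =
  [-t^2*exp(-t)/2 - 2*t*exp(-t) + exp(-t), t^2*exp(-t)/2 + 2*t*exp(-t), t^2*exp(-t)/2 + t*exp(-t)]
  [-t^2*exp(-t)/2 - 3*t*exp(-t), t^2*exp(-t)/2 + 3*t*exp(-t) + exp(-t), t^2*exp(-t)/2 + 2*t*exp(-t)]
  [t*exp(-t), -t*exp(-t), -t*exp(-t) + exp(-t)]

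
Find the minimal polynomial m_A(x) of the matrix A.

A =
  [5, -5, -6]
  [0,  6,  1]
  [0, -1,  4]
x^3 - 15*x^2 + 75*x - 125

The characteristic polynomial is χ_A(x) = (x - 5)^3, so the eigenvalues are known. The minimal polynomial is
  m_A(x) = Π_λ (x − λ)^{k_λ}
where k_λ is the size of the *largest* Jordan block for λ (equivalently, the smallest k with (A − λI)^k v = 0 for every generalised eigenvector v of λ).

  λ = 5: largest Jordan block has size 3, contributing (x − 5)^3

So m_A(x) = (x - 5)^3 = x^3 - 15*x^2 + 75*x - 125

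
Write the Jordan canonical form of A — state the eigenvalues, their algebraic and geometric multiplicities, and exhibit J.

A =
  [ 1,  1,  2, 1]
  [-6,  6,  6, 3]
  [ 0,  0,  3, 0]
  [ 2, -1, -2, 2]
J_2(3) ⊕ J_1(3) ⊕ J_1(3)

The characteristic polynomial is
  det(x·I − A) = x^4 - 12*x^3 + 54*x^2 - 108*x + 81 = (x - 3)^4

Eigenvalues and multiplicities (the geometric multiplicity of λ is n − rank(A − λI), which equals the number of Jordan blocks for λ):
  λ = 3: algebraic multiplicity = 4, geometric multiplicity = 3

Determining the block sizes for each eigenvalue:
  λ = 3: 3 blocks summing to 4 forces exactly one block of size 2 and the rest size 1 → block sizes [2, 1, 1]

Assembling the blocks gives a Jordan form
J =
  [3, 1, 0, 0]
  [0, 3, 0, 0]
  [0, 0, 3, 0]
  [0, 0, 0, 3]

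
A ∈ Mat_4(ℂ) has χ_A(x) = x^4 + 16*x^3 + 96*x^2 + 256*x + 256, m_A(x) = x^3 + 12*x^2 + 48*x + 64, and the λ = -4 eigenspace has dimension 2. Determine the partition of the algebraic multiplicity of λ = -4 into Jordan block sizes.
Block sizes for λ = -4: [3, 1]

Step 1 — from the characteristic polynomial, algebraic multiplicity of λ = -4 is 4. From dim ker(A − (-4)·I) = 2, there are exactly 2 Jordan blocks for λ = -4.
Step 2 — from the minimal polynomial, the factor (x + 4)^3 tells us the largest block for λ = -4 has size 3.
Step 3 — with total size 4, 2 blocks, and largest block 3, the block sizes (in nonincreasing order) are [3, 1].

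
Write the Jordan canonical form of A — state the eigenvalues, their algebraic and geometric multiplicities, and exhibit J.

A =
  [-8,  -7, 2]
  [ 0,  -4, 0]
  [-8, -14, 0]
J_2(-4) ⊕ J_1(-4)

The characteristic polynomial is
  det(x·I − A) = x^3 + 12*x^2 + 48*x + 64 = (x + 4)^3

Eigenvalues and multiplicities (the geometric multiplicity of λ is n − rank(A − λI), which equals the number of Jordan blocks for λ):
  λ = -4: algebraic multiplicity = 3, geometric multiplicity = 2

Determining the block sizes for each eigenvalue:
  λ = -4: 2 blocks summing to 3 forces exactly one block of size 2 and the rest size 1 → block sizes [2, 1]

Assembling the blocks gives a Jordan form
J =
  [-4,  1,  0]
  [ 0, -4,  0]
  [ 0,  0, -4]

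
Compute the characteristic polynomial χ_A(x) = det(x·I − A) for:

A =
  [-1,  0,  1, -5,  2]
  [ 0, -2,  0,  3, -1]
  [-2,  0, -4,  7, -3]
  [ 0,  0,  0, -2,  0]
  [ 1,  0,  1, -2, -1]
x^5 + 10*x^4 + 40*x^3 + 80*x^2 + 80*x + 32

Expanding det(x·I − A) (e.g. by cofactor expansion or by noting that A is similar to its Jordan form J, which has the same characteristic polynomial as A) gives
  χ_A(x) = x^5 + 10*x^4 + 40*x^3 + 80*x^2 + 80*x + 32
which factors as (x + 2)^5. The eigenvalues (with algebraic multiplicities) are λ = -2 with multiplicity 5.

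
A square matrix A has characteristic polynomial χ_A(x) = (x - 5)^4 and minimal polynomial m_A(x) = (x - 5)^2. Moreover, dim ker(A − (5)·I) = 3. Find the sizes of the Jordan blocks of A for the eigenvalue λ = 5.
Block sizes for λ = 5: [2, 1, 1]

Step 1 — from the characteristic polynomial, algebraic multiplicity of λ = 5 is 4. From dim ker(A − (5)·I) = 3, there are exactly 3 Jordan blocks for λ = 5.
Step 2 — from the minimal polynomial, the factor (x − 5)^2 tells us the largest block for λ = 5 has size 2.
Step 3 — with total size 4, 3 blocks, and largest block 2, the block sizes (in nonincreasing order) are [2, 1, 1].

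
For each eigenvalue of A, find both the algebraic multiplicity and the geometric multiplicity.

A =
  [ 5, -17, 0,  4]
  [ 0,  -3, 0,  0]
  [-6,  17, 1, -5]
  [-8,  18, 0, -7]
λ = -3: alg = 2, geom = 1; λ = 1: alg = 2, geom = 1

Step 1 — factor the characteristic polynomial to read off the algebraic multiplicities:
  χ_A(x) = (x - 1)^2*(x + 3)^2

Step 2 — compute geometric multiplicities via the rank-nullity identity g(λ) = n − rank(A − λI):
  rank(A − (-3)·I) = 3, so dim ker(A − (-3)·I) = n − 3 = 1
  rank(A − (1)·I) = 3, so dim ker(A − (1)·I) = n − 3 = 1

Summary:
  λ = -3: algebraic multiplicity = 2, geometric multiplicity = 1
  λ = 1: algebraic multiplicity = 2, geometric multiplicity = 1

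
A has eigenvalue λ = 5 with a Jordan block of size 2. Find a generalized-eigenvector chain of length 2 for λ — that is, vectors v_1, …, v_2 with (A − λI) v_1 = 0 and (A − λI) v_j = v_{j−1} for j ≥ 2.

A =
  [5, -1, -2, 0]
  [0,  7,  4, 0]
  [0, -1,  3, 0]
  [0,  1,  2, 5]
A Jordan chain for λ = 5 of length 2:
v_1 = (-1, 2, -1, 1)ᵀ
v_2 = (0, 1, 0, 0)ᵀ

Let N = A − (5)·I. We want v_2 with N^2 v_2 = 0 but N^1 v_2 ≠ 0; then v_{j-1} := N · v_j for j = 2, …, 2.

Pick v_2 = (0, 1, 0, 0)ᵀ.
Then v_1 = N · v_2 = (-1, 2, -1, 1)ᵀ.

Sanity check: (A − (5)·I) v_1 = (0, 0, 0, 0)ᵀ = 0. ✓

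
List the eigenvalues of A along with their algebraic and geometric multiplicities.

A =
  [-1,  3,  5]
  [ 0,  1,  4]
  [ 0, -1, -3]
λ = -1: alg = 3, geom = 1

Step 1 — factor the characteristic polynomial to read off the algebraic multiplicities:
  χ_A(x) = (x + 1)^3

Step 2 — compute geometric multiplicities via the rank-nullity identity g(λ) = n − rank(A − λI):
  rank(A − (-1)·I) = 2, so dim ker(A − (-1)·I) = n − 2 = 1

Summary:
  λ = -1: algebraic multiplicity = 3, geometric multiplicity = 1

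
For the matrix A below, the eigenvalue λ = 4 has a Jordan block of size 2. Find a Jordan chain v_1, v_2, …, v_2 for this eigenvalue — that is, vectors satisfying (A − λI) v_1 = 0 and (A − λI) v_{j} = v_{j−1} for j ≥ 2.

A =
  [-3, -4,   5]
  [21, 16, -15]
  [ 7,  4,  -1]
A Jordan chain for λ = 4 of length 2:
v_1 = (-7, 21, 7)ᵀ
v_2 = (1, 0, 0)ᵀ

Let N = A − (4)·I. We want v_2 with N^2 v_2 = 0 but N^1 v_2 ≠ 0; then v_{j-1} := N · v_j for j = 2, …, 2.

Pick v_2 = (1, 0, 0)ᵀ.
Then v_1 = N · v_2 = (-7, 21, 7)ᵀ.

Sanity check: (A − (4)·I) v_1 = (0, 0, 0)ᵀ = 0. ✓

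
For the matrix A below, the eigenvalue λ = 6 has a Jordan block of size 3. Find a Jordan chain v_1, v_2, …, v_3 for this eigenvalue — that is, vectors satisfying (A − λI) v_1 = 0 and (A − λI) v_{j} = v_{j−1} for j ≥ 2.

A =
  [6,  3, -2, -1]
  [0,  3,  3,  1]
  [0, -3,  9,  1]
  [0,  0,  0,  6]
A Jordan chain for λ = 6 of length 3:
v_1 = (-3, 0, 0, 0)ᵀ
v_2 = (3, -3, -3, 0)ᵀ
v_3 = (0, 1, 0, 0)ᵀ

Let N = A − (6)·I. We want v_3 with N^3 v_3 = 0 but N^2 v_3 ≠ 0; then v_{j-1} := N · v_j for j = 3, …, 2.

Pick v_3 = (0, 1, 0, 0)ᵀ.
Then v_2 = N · v_3 = (3, -3, -3, 0)ᵀ.
Then v_1 = N · v_2 = (-3, 0, 0, 0)ᵀ.

Sanity check: (A − (6)·I) v_1 = (0, 0, 0, 0)ᵀ = 0. ✓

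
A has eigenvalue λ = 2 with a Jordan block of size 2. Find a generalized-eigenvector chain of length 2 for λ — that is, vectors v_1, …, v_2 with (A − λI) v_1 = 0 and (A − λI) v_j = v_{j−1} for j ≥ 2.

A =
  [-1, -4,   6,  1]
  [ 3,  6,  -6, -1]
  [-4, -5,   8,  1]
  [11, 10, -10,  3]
A Jordan chain for λ = 2 of length 2:
v_1 = (-1, 1, 0, 1)ᵀ
v_2 = (1, -2, -1, 0)ᵀ

Let N = A − (2)·I. We want v_2 with N^2 v_2 = 0 but N^1 v_2 ≠ 0; then v_{j-1} := N · v_j for j = 2, …, 2.

Pick v_2 = (1, -2, -1, 0)ᵀ.
Then v_1 = N · v_2 = (-1, 1, 0, 1)ᵀ.

Sanity check: (A − (2)·I) v_1 = (0, 0, 0, 0)ᵀ = 0. ✓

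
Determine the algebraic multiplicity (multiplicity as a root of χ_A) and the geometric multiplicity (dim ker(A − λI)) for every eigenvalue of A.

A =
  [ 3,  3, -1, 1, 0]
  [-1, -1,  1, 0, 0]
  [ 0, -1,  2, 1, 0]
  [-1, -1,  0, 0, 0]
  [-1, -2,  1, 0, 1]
λ = 1: alg = 5, geom = 3

Step 1 — factor the characteristic polynomial to read off the algebraic multiplicities:
  χ_A(x) = (x - 1)^5

Step 2 — compute geometric multiplicities via the rank-nullity identity g(λ) = n − rank(A − λI):
  rank(A − (1)·I) = 2, so dim ker(A − (1)·I) = n − 2 = 3

Summary:
  λ = 1: algebraic multiplicity = 5, geometric multiplicity = 3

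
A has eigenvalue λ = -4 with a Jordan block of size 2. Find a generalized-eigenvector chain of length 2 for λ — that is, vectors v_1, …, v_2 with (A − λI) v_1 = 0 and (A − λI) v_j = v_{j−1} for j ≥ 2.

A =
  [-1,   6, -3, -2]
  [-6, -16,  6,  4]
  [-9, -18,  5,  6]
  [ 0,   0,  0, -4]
A Jordan chain for λ = -4 of length 2:
v_1 = (3, -6, -9, 0)ᵀ
v_2 = (1, 0, 0, 0)ᵀ

Let N = A − (-4)·I. We want v_2 with N^2 v_2 = 0 but N^1 v_2 ≠ 0; then v_{j-1} := N · v_j for j = 2, …, 2.

Pick v_2 = (1, 0, 0, 0)ᵀ.
Then v_1 = N · v_2 = (3, -6, -9, 0)ᵀ.

Sanity check: (A − (-4)·I) v_1 = (0, 0, 0, 0)ᵀ = 0. ✓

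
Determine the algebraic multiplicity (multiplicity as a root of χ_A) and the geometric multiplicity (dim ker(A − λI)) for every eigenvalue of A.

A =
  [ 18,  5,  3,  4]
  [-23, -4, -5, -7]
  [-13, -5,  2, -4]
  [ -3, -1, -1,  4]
λ = 5: alg = 4, geom = 2

Step 1 — factor the characteristic polynomial to read off the algebraic multiplicities:
  χ_A(x) = (x - 5)^4

Step 2 — compute geometric multiplicities via the rank-nullity identity g(λ) = n − rank(A − λI):
  rank(A − (5)·I) = 2, so dim ker(A − (5)·I) = n − 2 = 2

Summary:
  λ = 5: algebraic multiplicity = 4, geometric multiplicity = 2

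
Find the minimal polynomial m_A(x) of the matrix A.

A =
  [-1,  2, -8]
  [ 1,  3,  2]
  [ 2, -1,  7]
x^3 - 9*x^2 + 27*x - 27

The characteristic polynomial is χ_A(x) = (x - 3)^3, so the eigenvalues are known. The minimal polynomial is
  m_A(x) = Π_λ (x − λ)^{k_λ}
where k_λ is the size of the *largest* Jordan block for λ (equivalently, the smallest k with (A − λI)^k v = 0 for every generalised eigenvector v of λ).

  λ = 3: largest Jordan block has size 3, contributing (x − 3)^3

So m_A(x) = (x - 3)^3 = x^3 - 9*x^2 + 27*x - 27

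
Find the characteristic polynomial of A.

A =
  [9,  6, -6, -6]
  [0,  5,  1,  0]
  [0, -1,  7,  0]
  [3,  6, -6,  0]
x^4 - 21*x^3 + 162*x^2 - 540*x + 648

Expanding det(x·I − A) (e.g. by cofactor expansion or by noting that A is similar to its Jordan form J, which has the same characteristic polynomial as A) gives
  χ_A(x) = x^4 - 21*x^3 + 162*x^2 - 540*x + 648
which factors as (x - 6)^3*(x - 3). The eigenvalues (with algebraic multiplicities) are λ = 3 with multiplicity 1, λ = 6 with multiplicity 3.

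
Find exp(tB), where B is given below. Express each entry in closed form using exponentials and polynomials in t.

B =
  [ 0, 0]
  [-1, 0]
e^{tB} =
  [1, 0]
  [-t, 1]

Strategy: write B = P · J · P⁻¹ where J is a Jordan canonical form, so e^{tB} = P · e^{tJ} · P⁻¹, and e^{tJ} can be computed block-by-block.

B has Jordan form
J =
  [0, 1]
  [0, 0]
(up to reordering of blocks).

Per-block formulas:
  For a 2×2 Jordan block J_2(0): exp(t · J_2(0)) = e^(0t)·(I + t·N), where N is the 2×2 nilpotent shift.

After assembling e^{tJ} and conjugating by P, we get:

e^{tB} =
  [1, 0]
  [-t, 1]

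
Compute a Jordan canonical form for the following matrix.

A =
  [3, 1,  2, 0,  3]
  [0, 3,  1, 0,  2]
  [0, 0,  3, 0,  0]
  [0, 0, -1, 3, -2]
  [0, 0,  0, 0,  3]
J_3(3) ⊕ J_1(3) ⊕ J_1(3)

The characteristic polynomial is
  det(x·I − A) = x^5 - 15*x^4 + 90*x^3 - 270*x^2 + 405*x - 243 = (x - 3)^5

Eigenvalues and multiplicities (the geometric multiplicity of λ is n − rank(A − λI), which equals the number of Jordan blocks for λ):
  λ = 3: algebraic multiplicity = 5, geometric multiplicity = 3

Determining the block sizes for each eigenvalue:
  λ = 3: with am = 5 and gm = 3, the partition is not yet determined (e.g. several partitions of 5 into 3 parts exist). Let N = A − (3)·I. Computing rank(N^1) = 2, rank(N^2) = 1, rank(N^3) = 0; the number of blocks of size ≥ j is rank(N^{j−1}) − rank(N^j), giving [3, 1, 1]. So we have 1 block(s) of size 3, 2 block(s) of size 1 → block sizes [3, 1, 1]

Assembling the blocks gives a Jordan form
J =
  [3, 1, 0, 0, 0]
  [0, 3, 1, 0, 0]
  [0, 0, 3, 0, 0]
  [0, 0, 0, 3, 0]
  [0, 0, 0, 0, 3]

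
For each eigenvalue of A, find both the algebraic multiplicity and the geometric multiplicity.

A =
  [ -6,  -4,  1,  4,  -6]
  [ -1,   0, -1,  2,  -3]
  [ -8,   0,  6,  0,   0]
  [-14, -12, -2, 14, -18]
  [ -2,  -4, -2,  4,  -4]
λ = 2: alg = 5, geom = 3

Step 1 — factor the characteristic polynomial to read off the algebraic multiplicities:
  χ_A(x) = (x - 2)^5

Step 2 — compute geometric multiplicities via the rank-nullity identity g(λ) = n − rank(A − λI):
  rank(A − (2)·I) = 2, so dim ker(A − (2)·I) = n − 2 = 3

Summary:
  λ = 2: algebraic multiplicity = 5, geometric multiplicity = 3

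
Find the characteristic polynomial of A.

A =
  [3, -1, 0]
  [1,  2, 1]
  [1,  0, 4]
x^3 - 9*x^2 + 27*x - 27

Expanding det(x·I − A) (e.g. by cofactor expansion or by noting that A is similar to its Jordan form J, which has the same characteristic polynomial as A) gives
  χ_A(x) = x^3 - 9*x^2 + 27*x - 27
which factors as (x - 3)^3. The eigenvalues (with algebraic multiplicities) are λ = 3 with multiplicity 3.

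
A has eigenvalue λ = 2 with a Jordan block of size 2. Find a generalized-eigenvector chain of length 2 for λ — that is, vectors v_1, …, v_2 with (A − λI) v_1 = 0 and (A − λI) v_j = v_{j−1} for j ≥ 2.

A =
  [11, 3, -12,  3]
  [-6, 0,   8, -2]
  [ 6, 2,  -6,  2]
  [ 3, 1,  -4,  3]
A Jordan chain for λ = 2 of length 2:
v_1 = (9, -6, 6, 3)ᵀ
v_2 = (1, 0, 0, 0)ᵀ

Let N = A − (2)·I. We want v_2 with N^2 v_2 = 0 but N^1 v_2 ≠ 0; then v_{j-1} := N · v_j for j = 2, …, 2.

Pick v_2 = (1, 0, 0, 0)ᵀ.
Then v_1 = N · v_2 = (9, -6, 6, 3)ᵀ.

Sanity check: (A − (2)·I) v_1 = (0, 0, 0, 0)ᵀ = 0. ✓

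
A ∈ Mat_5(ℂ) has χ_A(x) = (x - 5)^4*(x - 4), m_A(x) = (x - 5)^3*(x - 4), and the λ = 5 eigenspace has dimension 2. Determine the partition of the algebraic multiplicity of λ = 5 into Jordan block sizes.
Block sizes for λ = 5: [3, 1]

Step 1 — from the characteristic polynomial, algebraic multiplicity of λ = 5 is 4. From dim ker(A − (5)·I) = 2, there are exactly 2 Jordan blocks for λ = 5.
Step 2 — from the minimal polynomial, the factor (x − 5)^3 tells us the largest block for λ = 5 has size 3.
Step 3 — with total size 4, 2 blocks, and largest block 3, the block sizes (in nonincreasing order) are [3, 1].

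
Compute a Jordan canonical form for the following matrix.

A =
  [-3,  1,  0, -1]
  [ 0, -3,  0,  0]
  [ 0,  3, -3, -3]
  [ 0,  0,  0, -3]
J_2(-3) ⊕ J_1(-3) ⊕ J_1(-3)

The characteristic polynomial is
  det(x·I − A) = x^4 + 12*x^3 + 54*x^2 + 108*x + 81 = (x + 3)^4

Eigenvalues and multiplicities (the geometric multiplicity of λ is n − rank(A − λI), which equals the number of Jordan blocks for λ):
  λ = -3: algebraic multiplicity = 4, geometric multiplicity = 3

Determining the block sizes for each eigenvalue:
  λ = -3: 3 blocks summing to 4 forces exactly one block of size 2 and the rest size 1 → block sizes [2, 1, 1]

Assembling the blocks gives a Jordan form
J =
  [-3,  1,  0,  0]
  [ 0, -3,  0,  0]
  [ 0,  0, -3,  0]
  [ 0,  0,  0, -3]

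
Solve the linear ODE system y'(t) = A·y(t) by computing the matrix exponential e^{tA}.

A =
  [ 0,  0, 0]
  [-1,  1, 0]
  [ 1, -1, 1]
e^{tA} =
  [1, 0, 0]
  [1 - exp(t), exp(t), 0]
  [t*exp(t), -t*exp(t), exp(t)]

Strategy: write A = P · J · P⁻¹ where J is a Jordan canonical form, so e^{tA} = P · e^{tJ} · P⁻¹, and e^{tJ} can be computed block-by-block.

A has Jordan form
J =
  [0, 0, 0]
  [0, 1, 1]
  [0, 0, 1]
(up to reordering of blocks).

Per-block formulas:
  For a 2×2 Jordan block J_2(1): exp(t · J_2(1)) = e^(1t)·(I + t·N), where N is the 2×2 nilpotent shift.
  For a 1×1 block at λ = 0: exp(t · [0]) = [e^(0t)].

After assembling e^{tJ} and conjugating by P, we get:

e^{tA} =
  [1, 0, 0]
  [1 - exp(t), exp(t), 0]
  [t*exp(t), -t*exp(t), exp(t)]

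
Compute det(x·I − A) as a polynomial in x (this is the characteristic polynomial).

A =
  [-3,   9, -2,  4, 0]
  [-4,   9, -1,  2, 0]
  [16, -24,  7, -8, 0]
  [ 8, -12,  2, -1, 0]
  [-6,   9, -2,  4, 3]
x^5 - 15*x^4 + 90*x^3 - 270*x^2 + 405*x - 243

Expanding det(x·I − A) (e.g. by cofactor expansion or by noting that A is similar to its Jordan form J, which has the same characteristic polynomial as A) gives
  χ_A(x) = x^5 - 15*x^4 + 90*x^3 - 270*x^2 + 405*x - 243
which factors as (x - 3)^5. The eigenvalues (with algebraic multiplicities) are λ = 3 with multiplicity 5.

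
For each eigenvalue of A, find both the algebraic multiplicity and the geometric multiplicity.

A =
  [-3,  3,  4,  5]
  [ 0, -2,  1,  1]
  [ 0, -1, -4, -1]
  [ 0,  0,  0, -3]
λ = -3: alg = 4, geom = 2

Step 1 — factor the characteristic polynomial to read off the algebraic multiplicities:
  χ_A(x) = (x + 3)^4

Step 2 — compute geometric multiplicities via the rank-nullity identity g(λ) = n − rank(A − λI):
  rank(A − (-3)·I) = 2, so dim ker(A − (-3)·I) = n − 2 = 2

Summary:
  λ = -3: algebraic multiplicity = 4, geometric multiplicity = 2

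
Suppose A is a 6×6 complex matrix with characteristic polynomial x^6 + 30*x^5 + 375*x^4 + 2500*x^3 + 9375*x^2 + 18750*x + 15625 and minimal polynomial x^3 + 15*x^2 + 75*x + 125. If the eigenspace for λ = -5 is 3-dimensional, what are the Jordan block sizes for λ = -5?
Block sizes for λ = -5: [3, 2, 1]

Step 1 — from the characteristic polynomial, algebraic multiplicity of λ = -5 is 6. From dim ker(A − (-5)·I) = 3, there are exactly 3 Jordan blocks for λ = -5.
Step 2 — from the minimal polynomial, the factor (x + 5)^3 tells us the largest block for λ = -5 has size 3.
Step 3 — with total size 6, 3 blocks, and largest block 3, the block sizes (in nonincreasing order) are [3, 2, 1].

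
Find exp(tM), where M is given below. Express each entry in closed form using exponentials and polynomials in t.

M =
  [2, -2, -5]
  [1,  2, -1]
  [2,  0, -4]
e^{tM} =
  [-4*t^2 + 2*t + 1, -4*t^2 - 2*t, 6*t^2 - 5*t]
  [t^2 + t, t^2 + 2*t + 1, -3*t^2/2 - t]
  [-2*t^2 + 2*t, -2*t^2, 3*t^2 - 4*t + 1]

Strategy: write M = P · J · P⁻¹ where J is a Jordan canonical form, so e^{tM} = P · e^{tJ} · P⁻¹, and e^{tJ} can be computed block-by-block.

M has Jordan form
J =
  [0, 1, 0]
  [0, 0, 1]
  [0, 0, 0]
(up to reordering of blocks).

Per-block formulas:
  For a 3×3 Jordan block J_3(0): exp(t · J_3(0)) = e^(0t)·(I + t·N + (t^2/2)·N^2), where N is the 3×3 nilpotent shift.

After assembling e^{tJ} and conjugating by P, we get:

e^{tM} =
  [-4*t^2 + 2*t + 1, -4*t^2 - 2*t, 6*t^2 - 5*t]
  [t^2 + t, t^2 + 2*t + 1, -3*t^2/2 - t]
  [-2*t^2 + 2*t, -2*t^2, 3*t^2 - 4*t + 1]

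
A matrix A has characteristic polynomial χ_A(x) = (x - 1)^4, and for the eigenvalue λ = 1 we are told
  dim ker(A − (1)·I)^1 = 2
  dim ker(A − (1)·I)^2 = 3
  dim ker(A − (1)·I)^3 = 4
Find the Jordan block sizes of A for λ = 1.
Block sizes for λ = 1: [3, 1]

From the dimensions of kernels of powers, the number of Jordan blocks of size at least j is d_j − d_{j−1} where d_j = dim ker(N^j) (with d_0 = 0). Computing the differences gives [2, 1, 1].
The number of blocks of size exactly k is (#blocks of size ≥ k) − (#blocks of size ≥ k + 1), so the partition is: 1 block(s) of size 1, 1 block(s) of size 3.
In nonincreasing order the block sizes are [3, 1].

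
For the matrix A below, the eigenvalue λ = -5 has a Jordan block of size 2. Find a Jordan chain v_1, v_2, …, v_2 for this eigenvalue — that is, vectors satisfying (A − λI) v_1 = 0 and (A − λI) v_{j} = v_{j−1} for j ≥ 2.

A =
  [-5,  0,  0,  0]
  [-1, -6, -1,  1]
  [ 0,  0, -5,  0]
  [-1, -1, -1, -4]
A Jordan chain for λ = -5 of length 2:
v_1 = (0, -1, 0, -1)ᵀ
v_2 = (1, 0, 0, 0)ᵀ

Let N = A − (-5)·I. We want v_2 with N^2 v_2 = 0 but N^1 v_2 ≠ 0; then v_{j-1} := N · v_j for j = 2, …, 2.

Pick v_2 = (1, 0, 0, 0)ᵀ.
Then v_1 = N · v_2 = (0, -1, 0, -1)ᵀ.

Sanity check: (A − (-5)·I) v_1 = (0, 0, 0, 0)ᵀ = 0. ✓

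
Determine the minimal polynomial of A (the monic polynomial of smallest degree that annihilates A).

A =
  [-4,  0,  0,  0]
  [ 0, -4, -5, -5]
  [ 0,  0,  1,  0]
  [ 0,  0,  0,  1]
x^2 + 3*x - 4

The characteristic polynomial is χ_A(x) = (x - 1)^2*(x + 4)^2, so the eigenvalues are known. The minimal polynomial is
  m_A(x) = Π_λ (x − λ)^{k_λ}
where k_λ is the size of the *largest* Jordan block for λ (equivalently, the smallest k with (A − λI)^k v = 0 for every generalised eigenvector v of λ).

  λ = -4: largest Jordan block has size 1, contributing (x + 4)
  λ = 1: largest Jordan block has size 1, contributing (x − 1)

So m_A(x) = (x - 1)*(x + 4) = x^2 + 3*x - 4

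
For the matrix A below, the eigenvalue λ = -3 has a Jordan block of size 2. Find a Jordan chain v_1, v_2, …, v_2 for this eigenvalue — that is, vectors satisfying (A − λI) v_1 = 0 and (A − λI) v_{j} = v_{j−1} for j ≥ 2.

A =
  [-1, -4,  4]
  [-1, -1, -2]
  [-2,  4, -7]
A Jordan chain for λ = -3 of length 2:
v_1 = (2, -1, -2)ᵀ
v_2 = (1, 0, 0)ᵀ

Let N = A − (-3)·I. We want v_2 with N^2 v_2 = 0 but N^1 v_2 ≠ 0; then v_{j-1} := N · v_j for j = 2, …, 2.

Pick v_2 = (1, 0, 0)ᵀ.
Then v_1 = N · v_2 = (2, -1, -2)ᵀ.

Sanity check: (A − (-3)·I) v_1 = (0, 0, 0)ᵀ = 0. ✓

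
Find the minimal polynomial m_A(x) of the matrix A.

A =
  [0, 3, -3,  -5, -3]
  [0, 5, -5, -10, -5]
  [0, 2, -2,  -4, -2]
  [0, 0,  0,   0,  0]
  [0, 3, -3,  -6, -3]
x^2

The characteristic polynomial is χ_A(x) = x^5, so the eigenvalues are known. The minimal polynomial is
  m_A(x) = Π_λ (x − λ)^{k_λ}
where k_λ is the size of the *largest* Jordan block for λ (equivalently, the smallest k with (A − λI)^k v = 0 for every generalised eigenvector v of λ).

  λ = 0: largest Jordan block has size 2, contributing (x − 0)^2

So m_A(x) = x^2 = x^2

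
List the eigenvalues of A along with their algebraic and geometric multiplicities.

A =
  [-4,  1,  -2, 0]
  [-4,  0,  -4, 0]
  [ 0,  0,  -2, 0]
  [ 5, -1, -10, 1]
λ = -2: alg = 3, geom = 2; λ = 1: alg = 1, geom = 1

Step 1 — factor the characteristic polynomial to read off the algebraic multiplicities:
  χ_A(x) = (x - 1)*(x + 2)^3

Step 2 — compute geometric multiplicities via the rank-nullity identity g(λ) = n − rank(A − λI):
  rank(A − (-2)·I) = 2, so dim ker(A − (-2)·I) = n − 2 = 2
  rank(A − (1)·I) = 3, so dim ker(A − (1)·I) = n − 3 = 1

Summary:
  λ = -2: algebraic multiplicity = 3, geometric multiplicity = 2
  λ = 1: algebraic multiplicity = 1, geometric multiplicity = 1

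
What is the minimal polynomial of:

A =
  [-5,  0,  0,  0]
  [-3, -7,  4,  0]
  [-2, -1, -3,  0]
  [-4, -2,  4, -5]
x^3 + 15*x^2 + 75*x + 125

The characteristic polynomial is χ_A(x) = (x + 5)^4, so the eigenvalues are known. The minimal polynomial is
  m_A(x) = Π_λ (x − λ)^{k_λ}
where k_λ is the size of the *largest* Jordan block for λ (equivalently, the smallest k with (A − λI)^k v = 0 for every generalised eigenvector v of λ).

  λ = -5: largest Jordan block has size 3, contributing (x + 5)^3

So m_A(x) = (x + 5)^3 = x^3 + 15*x^2 + 75*x + 125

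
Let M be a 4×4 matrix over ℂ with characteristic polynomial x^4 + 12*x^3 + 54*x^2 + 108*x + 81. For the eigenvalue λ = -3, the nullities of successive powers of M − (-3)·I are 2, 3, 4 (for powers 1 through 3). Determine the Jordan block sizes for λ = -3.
Block sizes for λ = -3: [3, 1]

From the dimensions of kernels of powers, the number of Jordan blocks of size at least j is d_j − d_{j−1} where d_j = dim ker(N^j) (with d_0 = 0). Computing the differences gives [2, 1, 1].
The number of blocks of size exactly k is (#blocks of size ≥ k) − (#blocks of size ≥ k + 1), so the partition is: 1 block(s) of size 1, 1 block(s) of size 3.
In nonincreasing order the block sizes are [3, 1].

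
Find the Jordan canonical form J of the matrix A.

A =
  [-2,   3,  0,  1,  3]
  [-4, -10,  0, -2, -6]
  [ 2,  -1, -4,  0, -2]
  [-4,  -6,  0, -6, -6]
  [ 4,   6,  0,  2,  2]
J_2(-4) ⊕ J_2(-4) ⊕ J_1(-4)

The characteristic polynomial is
  det(x·I − A) = x^5 + 20*x^4 + 160*x^3 + 640*x^2 + 1280*x + 1024 = (x + 4)^5

Eigenvalues and multiplicities (the geometric multiplicity of λ is n − rank(A − λI), which equals the number of Jordan blocks for λ):
  λ = -4: algebraic multiplicity = 5, geometric multiplicity = 3

Determining the block sizes for each eigenvalue:
  λ = -4: with am = 5 and gm = 3, the partition is not yet determined (e.g. several partitions of 5 into 3 parts exist). Let N = A − (-4)·I. Computing rank(N^1) = 2, rank(N^2) = 0; the number of blocks of size ≥ j is rank(N^{j−1}) − rank(N^j), giving [3, 2]. So we have 2 block(s) of size 2, 1 block(s) of size 1 → block sizes [2, 2, 1]

Assembling the blocks gives a Jordan form
J =
  [-4,  1,  0,  0,  0]
  [ 0, -4,  0,  0,  0]
  [ 0,  0, -4,  1,  0]
  [ 0,  0,  0, -4,  0]
  [ 0,  0,  0,  0, -4]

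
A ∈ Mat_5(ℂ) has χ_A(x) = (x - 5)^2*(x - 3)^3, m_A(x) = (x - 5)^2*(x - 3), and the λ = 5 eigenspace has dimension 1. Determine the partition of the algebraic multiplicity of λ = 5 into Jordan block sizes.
Block sizes for λ = 5: [2]

Step 1 — from the characteristic polynomial, algebraic multiplicity of λ = 5 is 2. From dim ker(A − (5)·I) = 1, there are exactly 1 Jordan blocks for λ = 5.
Step 2 — from the minimal polynomial, the factor (x − 5)^2 tells us the largest block for λ = 5 has size 2.
Step 3 — with total size 2, 1 blocks, and largest block 2, the block sizes (in nonincreasing order) are [2].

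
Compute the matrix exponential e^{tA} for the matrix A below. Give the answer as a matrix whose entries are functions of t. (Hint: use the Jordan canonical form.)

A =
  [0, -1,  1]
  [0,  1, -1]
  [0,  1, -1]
e^{tA} =
  [1, -t, t]
  [0, t + 1, -t]
  [0, t, 1 - t]

Strategy: write A = P · J · P⁻¹ where J is a Jordan canonical form, so e^{tA} = P · e^{tJ} · P⁻¹, and e^{tJ} can be computed block-by-block.

A has Jordan form
J =
  [0, 1, 0]
  [0, 0, 0]
  [0, 0, 0]
(up to reordering of blocks).

Per-block formulas:
  For a 1×1 block at λ = 0: exp(t · [0]) = [e^(0t)].
  For a 2×2 Jordan block J_2(0): exp(t · J_2(0)) = e^(0t)·(I + t·N), where N is the 2×2 nilpotent shift.

After assembling e^{tJ} and conjugating by P, we get:

e^{tA} =
  [1, -t, t]
  [0, t + 1, -t]
  [0, t, 1 - t]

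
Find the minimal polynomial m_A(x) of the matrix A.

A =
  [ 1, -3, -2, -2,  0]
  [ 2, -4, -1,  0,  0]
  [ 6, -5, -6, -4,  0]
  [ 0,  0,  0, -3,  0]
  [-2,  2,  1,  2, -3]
x^3 + 9*x^2 + 27*x + 27

The characteristic polynomial is χ_A(x) = (x + 3)^5, so the eigenvalues are known. The minimal polynomial is
  m_A(x) = Π_λ (x − λ)^{k_λ}
where k_λ is the size of the *largest* Jordan block for λ (equivalently, the smallest k with (A − λI)^k v = 0 for every generalised eigenvector v of λ).

  λ = -3: largest Jordan block has size 3, contributing (x + 3)^3

So m_A(x) = (x + 3)^3 = x^3 + 9*x^2 + 27*x + 27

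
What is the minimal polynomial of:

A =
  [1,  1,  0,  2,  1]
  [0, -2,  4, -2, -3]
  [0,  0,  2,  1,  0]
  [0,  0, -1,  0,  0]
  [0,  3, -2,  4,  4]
x^2 - 2*x + 1

The characteristic polynomial is χ_A(x) = (x - 1)^5, so the eigenvalues are known. The minimal polynomial is
  m_A(x) = Π_λ (x − λ)^{k_λ}
where k_λ is the size of the *largest* Jordan block for λ (equivalently, the smallest k with (A − λI)^k v = 0 for every generalised eigenvector v of λ).

  λ = 1: largest Jordan block has size 2, contributing (x − 1)^2

So m_A(x) = (x - 1)^2 = x^2 - 2*x + 1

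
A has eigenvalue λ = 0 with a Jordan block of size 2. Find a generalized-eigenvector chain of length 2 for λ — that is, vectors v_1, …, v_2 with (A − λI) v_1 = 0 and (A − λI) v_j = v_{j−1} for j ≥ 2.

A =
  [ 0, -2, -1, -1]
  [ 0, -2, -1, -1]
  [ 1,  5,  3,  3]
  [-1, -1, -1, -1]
A Jordan chain for λ = 0 of length 2:
v_1 = (0, 0, 1, -1)ᵀ
v_2 = (1, 0, 0, 0)ᵀ

Let N = A − (0)·I. We want v_2 with N^2 v_2 = 0 but N^1 v_2 ≠ 0; then v_{j-1} := N · v_j for j = 2, …, 2.

Pick v_2 = (1, 0, 0, 0)ᵀ.
Then v_1 = N · v_2 = (0, 0, 1, -1)ᵀ.

Sanity check: (A − (0)·I) v_1 = (0, 0, 0, 0)ᵀ = 0. ✓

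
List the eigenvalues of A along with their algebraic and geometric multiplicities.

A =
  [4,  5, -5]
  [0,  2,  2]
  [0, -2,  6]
λ = 4: alg = 3, geom = 2

Step 1 — factor the characteristic polynomial to read off the algebraic multiplicities:
  χ_A(x) = (x - 4)^3

Step 2 — compute geometric multiplicities via the rank-nullity identity g(λ) = n − rank(A − λI):
  rank(A − (4)·I) = 1, so dim ker(A − (4)·I) = n − 1 = 2

Summary:
  λ = 4: algebraic multiplicity = 3, geometric multiplicity = 2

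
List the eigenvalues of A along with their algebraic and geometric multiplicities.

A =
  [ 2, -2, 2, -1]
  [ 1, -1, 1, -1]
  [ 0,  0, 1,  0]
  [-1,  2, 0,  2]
λ = 1: alg = 4, geom = 2

Step 1 — factor the characteristic polynomial to read off the algebraic multiplicities:
  χ_A(x) = (x - 1)^4

Step 2 — compute geometric multiplicities via the rank-nullity identity g(λ) = n − rank(A − λI):
  rank(A − (1)·I) = 2, so dim ker(A − (1)·I) = n − 2 = 2

Summary:
  λ = 1: algebraic multiplicity = 4, geometric multiplicity = 2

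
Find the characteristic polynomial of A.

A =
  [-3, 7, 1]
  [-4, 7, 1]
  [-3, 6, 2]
x^3 - 6*x^2 + 12*x - 8

Expanding det(x·I − A) (e.g. by cofactor expansion or by noting that A is similar to its Jordan form J, which has the same characteristic polynomial as A) gives
  χ_A(x) = x^3 - 6*x^2 + 12*x - 8
which factors as (x - 2)^3. The eigenvalues (with algebraic multiplicities) are λ = 2 with multiplicity 3.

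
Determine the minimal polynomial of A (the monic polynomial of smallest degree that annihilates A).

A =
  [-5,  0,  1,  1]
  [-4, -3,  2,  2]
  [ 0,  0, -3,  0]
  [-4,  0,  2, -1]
x^2 + 6*x + 9

The characteristic polynomial is χ_A(x) = (x + 3)^4, so the eigenvalues are known. The minimal polynomial is
  m_A(x) = Π_λ (x − λ)^{k_λ}
where k_λ is the size of the *largest* Jordan block for λ (equivalently, the smallest k with (A − λI)^k v = 0 for every generalised eigenvector v of λ).

  λ = -3: largest Jordan block has size 2, contributing (x + 3)^2

So m_A(x) = (x + 3)^2 = x^2 + 6*x + 9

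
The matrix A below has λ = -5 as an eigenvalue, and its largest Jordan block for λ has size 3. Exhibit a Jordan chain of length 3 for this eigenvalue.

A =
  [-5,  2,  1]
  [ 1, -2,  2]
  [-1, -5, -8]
A Jordan chain for λ = -5 of length 3:
v_1 = (1, 1, -2)ᵀ
v_2 = (0, 1, -1)ᵀ
v_3 = (1, 0, 0)ᵀ

Let N = A − (-5)·I. We want v_3 with N^3 v_3 = 0 but N^2 v_3 ≠ 0; then v_{j-1} := N · v_j for j = 3, …, 2.

Pick v_3 = (1, 0, 0)ᵀ.
Then v_2 = N · v_3 = (0, 1, -1)ᵀ.
Then v_1 = N · v_2 = (1, 1, -2)ᵀ.

Sanity check: (A − (-5)·I) v_1 = (0, 0, 0)ᵀ = 0. ✓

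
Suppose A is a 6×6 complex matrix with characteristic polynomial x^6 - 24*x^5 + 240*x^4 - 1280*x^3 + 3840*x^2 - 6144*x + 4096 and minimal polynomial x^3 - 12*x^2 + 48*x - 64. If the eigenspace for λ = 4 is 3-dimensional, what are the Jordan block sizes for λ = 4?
Block sizes for λ = 4: [3, 2, 1]

Step 1 — from the characteristic polynomial, algebraic multiplicity of λ = 4 is 6. From dim ker(A − (4)·I) = 3, there are exactly 3 Jordan blocks for λ = 4.
Step 2 — from the minimal polynomial, the factor (x − 4)^3 tells us the largest block for λ = 4 has size 3.
Step 3 — with total size 6, 3 blocks, and largest block 3, the block sizes (in nonincreasing order) are [3, 2, 1].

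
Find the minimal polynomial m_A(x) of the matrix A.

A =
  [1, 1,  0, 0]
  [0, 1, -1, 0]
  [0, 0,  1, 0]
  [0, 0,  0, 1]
x^3 - 3*x^2 + 3*x - 1

The characteristic polynomial is χ_A(x) = (x - 1)^4, so the eigenvalues are known. The minimal polynomial is
  m_A(x) = Π_λ (x − λ)^{k_λ}
where k_λ is the size of the *largest* Jordan block for λ (equivalently, the smallest k with (A − λI)^k v = 0 for every generalised eigenvector v of λ).

  λ = 1: largest Jordan block has size 3, contributing (x − 1)^3

So m_A(x) = (x - 1)^3 = x^3 - 3*x^2 + 3*x - 1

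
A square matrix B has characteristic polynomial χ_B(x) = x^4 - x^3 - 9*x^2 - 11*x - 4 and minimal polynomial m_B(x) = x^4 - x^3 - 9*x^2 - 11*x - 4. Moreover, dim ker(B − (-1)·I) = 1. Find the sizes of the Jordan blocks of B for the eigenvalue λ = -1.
Block sizes for λ = -1: [3]

Step 1 — from the characteristic polynomial, algebraic multiplicity of λ = -1 is 3. From dim ker(B − (-1)·I) = 1, there are exactly 1 Jordan blocks for λ = -1.
Step 2 — from the minimal polynomial, the factor (x + 1)^3 tells us the largest block for λ = -1 has size 3.
Step 3 — with total size 3, 1 blocks, and largest block 3, the block sizes (in nonincreasing order) are [3].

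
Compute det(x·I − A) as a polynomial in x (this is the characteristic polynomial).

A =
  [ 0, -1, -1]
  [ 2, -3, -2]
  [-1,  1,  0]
x^3 + 3*x^2 + 3*x + 1

Expanding det(x·I − A) (e.g. by cofactor expansion or by noting that A is similar to its Jordan form J, which has the same characteristic polynomial as A) gives
  χ_A(x) = x^3 + 3*x^2 + 3*x + 1
which factors as (x + 1)^3. The eigenvalues (with algebraic multiplicities) are λ = -1 with multiplicity 3.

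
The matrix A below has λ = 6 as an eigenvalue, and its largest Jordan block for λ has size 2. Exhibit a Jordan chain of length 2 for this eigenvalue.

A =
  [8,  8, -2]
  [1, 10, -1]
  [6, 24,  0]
A Jordan chain for λ = 6 of length 2:
v_1 = (2, 1, 6)ᵀ
v_2 = (1, 0, 0)ᵀ

Let N = A − (6)·I. We want v_2 with N^2 v_2 = 0 but N^1 v_2 ≠ 0; then v_{j-1} := N · v_j for j = 2, …, 2.

Pick v_2 = (1, 0, 0)ᵀ.
Then v_1 = N · v_2 = (2, 1, 6)ᵀ.

Sanity check: (A − (6)·I) v_1 = (0, 0, 0)ᵀ = 0. ✓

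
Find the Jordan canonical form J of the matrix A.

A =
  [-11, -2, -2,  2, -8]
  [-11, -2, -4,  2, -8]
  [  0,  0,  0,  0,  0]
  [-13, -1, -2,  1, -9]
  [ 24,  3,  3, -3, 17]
J_3(0) ⊕ J_1(0) ⊕ J_1(5)

The characteristic polynomial is
  det(x·I − A) = x^5 - 5*x^4 = x^4*(x - 5)

Eigenvalues and multiplicities (the geometric multiplicity of λ is n − rank(A − λI), which equals the number of Jordan blocks for λ):
  λ = 0: algebraic multiplicity = 4, geometric multiplicity = 2
  λ = 5: algebraic multiplicity = 1, geometric multiplicity = 1

Determining the block sizes for each eigenvalue:
  λ = 0: with am = 4 and gm = 2, the partition is not yet determined (e.g. several partitions of 4 into 2 parts exist). Let N = A − (0)·I. Computing rank(N^1) = 3, rank(N^2) = 2, rank(N^3) = 1; the number of blocks of size ≥ j is rank(N^{j−1}) − rank(N^j), giving [2, 1, 1]. So we have 1 block(s) of size 3, 1 block(s) of size 1 → block sizes [3, 1]
  λ = 5: one block (gm = 1), so the single block has size am = 1 → block sizes [1]

Assembling the blocks gives a Jordan form
J =
  [0, 1, 0, 0, 0]
  [0, 0, 1, 0, 0]
  [0, 0, 0, 0, 0]
  [0, 0, 0, 0, 0]
  [0, 0, 0, 0, 5]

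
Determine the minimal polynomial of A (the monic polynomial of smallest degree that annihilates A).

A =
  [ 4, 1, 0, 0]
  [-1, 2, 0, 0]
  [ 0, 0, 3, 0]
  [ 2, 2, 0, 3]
x^2 - 6*x + 9

The characteristic polynomial is χ_A(x) = (x - 3)^4, so the eigenvalues are known. The minimal polynomial is
  m_A(x) = Π_λ (x − λ)^{k_λ}
where k_λ is the size of the *largest* Jordan block for λ (equivalently, the smallest k with (A − λI)^k v = 0 for every generalised eigenvector v of λ).

  λ = 3: largest Jordan block has size 2, contributing (x − 3)^2

So m_A(x) = (x - 3)^2 = x^2 - 6*x + 9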